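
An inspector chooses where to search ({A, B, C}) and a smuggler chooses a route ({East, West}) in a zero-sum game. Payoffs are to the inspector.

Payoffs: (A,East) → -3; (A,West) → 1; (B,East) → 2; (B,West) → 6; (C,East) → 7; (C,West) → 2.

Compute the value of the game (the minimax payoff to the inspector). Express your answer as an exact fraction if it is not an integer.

Row minima: A → -3, B → 2, C → 2; maximin = 2.
Column maxima: East → 7, West → 6; minimax = 6.
2 ≠ 6, so there is no saddle point; optimal play is mixed.
A is strictly dominated by B, so the inspector never plays it.
On the remaining 2×2 (B, C vs East, West):
Let the inspector play B with probability p. Expected payoff against East: 2p + 7(1−p) = −5p + 7; against West: 6p + 2(1−p) = 4p + 2.
Setting these equal: −5p + 7 = 4p + 2 ⇒ −9p = -5 ⇒ p = 5/9, and the value is (-5)·(5/9) + 7 = 38/9.
For the smuggler: with q = P(East), equating B's and C's payoffs gives −4q + 6 = 5q + 2 ⇒ q = 4/9.

38/9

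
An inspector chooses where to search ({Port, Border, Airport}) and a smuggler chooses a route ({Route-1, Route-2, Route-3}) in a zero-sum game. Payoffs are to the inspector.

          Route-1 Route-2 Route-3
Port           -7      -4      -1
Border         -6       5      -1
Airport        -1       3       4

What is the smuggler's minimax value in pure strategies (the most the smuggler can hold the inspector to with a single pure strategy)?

-1

Column maxima: Route-1 → -1, Route-2 → 5, Route-3 → 4.
The smallest of these is -1.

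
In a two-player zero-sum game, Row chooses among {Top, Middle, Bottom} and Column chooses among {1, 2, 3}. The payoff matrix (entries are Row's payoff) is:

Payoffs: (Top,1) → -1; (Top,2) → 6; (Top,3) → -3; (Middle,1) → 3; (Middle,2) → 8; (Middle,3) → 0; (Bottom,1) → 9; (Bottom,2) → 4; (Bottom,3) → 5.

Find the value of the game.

Row minima: Top → -3, Middle → 0, Bottom → 4; maximin = 4.
Column maxima: 1 → 9, 2 → 8, 3 → 5; minimax = 5.
4 ≠ 5, so there is no saddle point; optimal play is mixed.
Top is strictly dominated by Middle, so Row never plays it.
1 is strictly dominated by 3 (it gives Row strictly more in every row), so Column never plays it.
On the remaining 2×2 (Middle, Bottom vs 2, 3):
Let Row play Middle with probability p. Expected payoff against 2: 8p + 4(1−p) = 4p + 4; against 3: 0p + 5(1−p) = −5p + 5.
Setting these equal: 4p + 4 = −5p + 5 ⇒ 9p = 1 ⇒ p = 1/9, and the value is (4)·(1/9) + 4 = 40/9.
For Column: with q = P(2), equating Middle's and Bottom's payoffs gives 8q = −q + 5 ⇒ q = 5/9.

40/9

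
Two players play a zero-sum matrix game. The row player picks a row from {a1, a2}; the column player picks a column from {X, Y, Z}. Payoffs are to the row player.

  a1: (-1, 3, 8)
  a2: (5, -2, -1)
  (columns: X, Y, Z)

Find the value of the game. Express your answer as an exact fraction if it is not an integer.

Row minima: a1 → -1, a2 → -2; maximin = -1.
Column maxima: X → 5, Y → 3, Z → 8; minimax = 3.
-1 ≠ 3, so there is no saddle point; optimal play is mixed.
Z is strictly dominated by Y (it gives the row player strictly more in every row), so the column player never plays it.
On the remaining 2×2 (a1, a2 vs X, Y):
Let the row player play a1 with probability p. Expected payoff against X: (-1)p + 5(1−p) = −6p + 5; against Y: 3p + (-2)(1−p) = 5p − 2.
Setting these equal: −6p + 5 = 5p − 2 ⇒ −11p = -7 ⇒ p = 7/11, and the value is (-6)·(7/11) + 5 = 13/11.
For the column player: with q = P(X), equating a1's and a2's payoffs gives −4q + 3 = 7q − 2 ⇒ q = 5/11.

13/11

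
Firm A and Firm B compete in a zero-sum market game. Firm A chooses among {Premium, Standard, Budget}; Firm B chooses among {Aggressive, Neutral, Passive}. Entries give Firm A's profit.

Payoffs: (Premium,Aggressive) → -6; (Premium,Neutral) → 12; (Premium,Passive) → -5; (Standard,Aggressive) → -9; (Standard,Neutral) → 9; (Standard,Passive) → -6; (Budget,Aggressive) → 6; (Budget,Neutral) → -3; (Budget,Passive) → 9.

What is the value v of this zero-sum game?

Row minima: Premium → -6, Standard → -9, Budget → -3; maximin = -3.
Column maxima: Aggressive → 6, Neutral → 12, Passive → 9; minimax = 6.
-3 ≠ 6, so there is no saddle point; optimal play is mixed.
Standard is strictly dominated by Premium, so Firm A never plays it.
Passive is strictly dominated by Aggressive (it gives Firm A strictly more in every row), so Firm B never plays it.
On the remaining 2×2 (Premium, Budget vs Aggressive, Neutral):
Let Firm A play Premium with probability p. Expected payoff against Aggressive: (-6)p + 6(1−p) = −12p + 6; against Neutral: 12p + (-3)(1−p) = 15p − 3.
Setting these equal: −12p + 6 = 15p − 3 ⇒ −27p = -9 ⇒ p = 1/3, and the value is (-12)·(1/3) + 6 = 2.
For Firm B: with q = P(Aggressive), equating Premium's and Budget's payoffs gives −18q + 12 = 9q − 3 ⇒ q = 5/9.

2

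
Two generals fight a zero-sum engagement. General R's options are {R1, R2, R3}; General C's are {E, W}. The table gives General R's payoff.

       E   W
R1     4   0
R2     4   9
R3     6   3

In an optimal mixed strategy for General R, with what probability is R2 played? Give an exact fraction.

Row minima: R1 → 0, R2 → 4, R3 → 3; maximin = 4.
Column maxima: E → 6, W → 9; minimax = 6.
4 ≠ 6, so there is no saddle point; optimal play is mixed.
R1 is strictly dominated by R3, so General R never plays it.
On the remaining 2×2 (R2, R3 vs E, W):
Let General R play R2 with probability p. Expected payoff against E: 4p + 6(1−p) = −2p + 6; against W: 9p + 3(1−p) = 6p + 3.
Setting these equal: −2p + 6 = 6p + 3 ⇒ −8p = -3 ⇒ p = 3/8, and the value is (-2)·(3/8) + 6 = 21/4.
For General C: with q = P(E), equating R2's and R3's payoffs gives −5q + 9 = 3q + 3 ⇒ q = 3/4.

3/8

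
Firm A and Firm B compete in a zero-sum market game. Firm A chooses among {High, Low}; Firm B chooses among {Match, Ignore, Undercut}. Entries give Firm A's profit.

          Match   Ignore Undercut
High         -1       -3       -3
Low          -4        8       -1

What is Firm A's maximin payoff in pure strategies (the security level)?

-3

Row minima: High → -3, Low → -4.
The best of these is -3.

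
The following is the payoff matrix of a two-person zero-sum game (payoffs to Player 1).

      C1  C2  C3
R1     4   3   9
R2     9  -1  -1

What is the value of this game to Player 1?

3

Row minima: R1 → 3, R2 → -1; maximin = 3.
Column maxima: C1 → 9, C2 → 3, C3 → 9; minimax = 3.
Since maximin = minimax = 3, there is a saddle point and the value is 3.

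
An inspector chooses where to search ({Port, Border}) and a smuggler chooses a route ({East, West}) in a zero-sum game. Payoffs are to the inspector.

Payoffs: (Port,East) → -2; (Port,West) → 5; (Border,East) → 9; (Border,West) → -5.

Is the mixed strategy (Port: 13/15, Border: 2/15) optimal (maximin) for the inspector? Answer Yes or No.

No

Against East this mix gives (13/15)·(-2) + (2/15)·9 = -8/15.
Against West this mix gives (13/15)·5 + (2/15)·(-5) = 11/3.
The smuggler will play East, holding the inspector to -8/15. Shifting weight toward the row that does better against East would raise this floor (the equalizing mix achieves 5/3 against both East and West), so the proposed strategy is not optimal.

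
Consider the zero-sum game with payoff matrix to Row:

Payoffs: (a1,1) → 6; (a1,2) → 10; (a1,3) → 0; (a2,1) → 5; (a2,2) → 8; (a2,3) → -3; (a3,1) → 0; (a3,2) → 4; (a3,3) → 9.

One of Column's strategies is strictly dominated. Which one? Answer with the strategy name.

1 holds Row's payoff strictly below 2 in every row: 6 < 10, 5 < 8, 0 < 4.
So 2 is strictly dominated for Column.

2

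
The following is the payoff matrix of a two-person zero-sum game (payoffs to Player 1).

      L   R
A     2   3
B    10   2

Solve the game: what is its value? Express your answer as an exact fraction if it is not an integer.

26/9

Row minima: A → 2, B → 2; maximin = 2.
Column maxima: L → 10, R → 3; minimax = 3.
2 ≠ 3, so there is no saddle point; optimal play is mixed.
Let Player 1 play A with probability p. Expected payoff against L: 2p + 10(1−p) = −8p + 10; against R: 3p + 2(1−p) = p + 2.
Setting these equal: −8p + 10 = p + 2 ⇒ −9p = -8 ⇒ p = 8/9, and the value is (-8)·(8/9) + 10 = 26/9.
For Player 2: with q = P(L), equating A's and B's payoffs gives −q + 3 = 8q + 2 ⇒ q = 1/9.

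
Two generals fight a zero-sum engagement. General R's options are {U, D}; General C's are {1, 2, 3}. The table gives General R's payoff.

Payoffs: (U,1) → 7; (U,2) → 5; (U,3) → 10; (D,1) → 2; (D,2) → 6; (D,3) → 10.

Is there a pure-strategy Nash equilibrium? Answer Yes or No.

Row minima: U → 5, D → 2; maximin = 5.
Column maxima: 1 → 7, 2 → 6, 3 → 10; minimax = 6.
5 ≠ 6, so no pure-strategy equilibrium exists.

No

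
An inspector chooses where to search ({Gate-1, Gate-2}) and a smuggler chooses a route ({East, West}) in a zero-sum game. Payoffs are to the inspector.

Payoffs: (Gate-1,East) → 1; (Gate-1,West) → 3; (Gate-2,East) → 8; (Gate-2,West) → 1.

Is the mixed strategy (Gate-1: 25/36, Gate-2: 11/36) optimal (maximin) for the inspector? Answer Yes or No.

No

Against East this mix gives (25/36)·1 + (11/36)·8 = 113/36.
Against West this mix gives (25/36)·3 + (11/36)·1 = 43/18.
The smuggler will play West, holding the inspector to 43/18. Shifting weight toward the row that does better against West would raise this floor (the equalizing mix achieves 23/9 against both West and East), so the proposed strategy is not optimal.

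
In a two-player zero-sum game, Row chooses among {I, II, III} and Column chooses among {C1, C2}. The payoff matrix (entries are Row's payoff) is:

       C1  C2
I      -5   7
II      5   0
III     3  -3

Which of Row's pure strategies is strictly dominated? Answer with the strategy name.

II gives a strictly higher payoff than III against every column: 5 > 3, 0 > -3.
So III is strictly dominated and Row never plays it.

III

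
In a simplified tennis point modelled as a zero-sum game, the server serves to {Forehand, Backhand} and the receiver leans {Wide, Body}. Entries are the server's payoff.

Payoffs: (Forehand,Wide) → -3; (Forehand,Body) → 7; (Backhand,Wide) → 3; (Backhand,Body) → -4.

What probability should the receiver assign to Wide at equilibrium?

11/17

Row minima: Forehand → -3, Backhand → -4; maximin = -3.
Column maxima: Wide → 3, Body → 7; minimax = 3.
-3 ≠ 3, so there is no saddle point; optimal play is mixed.
Let the server play Forehand with probability p. Expected payoff against Wide: (-3)p + 3(1−p) = −6p + 3; against Body: 7p + (-4)(1−p) = 11p − 4.
Setting these equal: −6p + 3 = 11p − 4 ⇒ −17p = -7 ⇒ p = 7/17, and the value is (-6)·(7/17) + 3 = 9/17.
For the receiver: with q = P(Wide), equating Forehand's and Backhand's payoffs gives −10q + 7 = 7q − 4 ⇒ q = 11/17.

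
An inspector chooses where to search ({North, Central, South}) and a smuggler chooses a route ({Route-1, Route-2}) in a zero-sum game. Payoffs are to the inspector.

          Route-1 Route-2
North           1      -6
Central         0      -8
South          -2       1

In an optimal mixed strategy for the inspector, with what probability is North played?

Row minima: North → -6, Central → -8, South → -2; maximin = -2.
Column maxima: Route-1 → 1, Route-2 → 1; minimax = 1.
-2 ≠ 1, so there is no saddle point; optimal play is mixed.
Central is strictly dominated by North, so the inspector never plays it.
On the remaining 2×2 (North, South vs Route-1, Route-2):
Let the inspector play North with probability p. Expected payoff against Route-1: 1p + (-2)(1−p) = 3p − 2; against Route-2: (-6)p + 1(1−p) = −7p + 1.
Setting these equal: 3p − 2 = −7p + 1 ⇒ 10p = 3 ⇒ p = 3/10, and the value is (3)·(3/10) − 2 = -11/10.
For the smuggler: with q = P(Route-1), equating North's and South's payoffs gives 7q − 6 = −3q + 1 ⇒ q = 7/10.

3/10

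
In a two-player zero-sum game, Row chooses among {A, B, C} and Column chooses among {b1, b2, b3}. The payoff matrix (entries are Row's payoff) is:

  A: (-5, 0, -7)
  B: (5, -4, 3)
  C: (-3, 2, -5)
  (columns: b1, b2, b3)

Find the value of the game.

Row minima: A → -7, B → -4, C → -5; maximin = -4.
Column maxima: b1 → 5, b2 → 2, b3 → 3; minimax = 2.
-4 ≠ 2, so there is no saddle point; optimal play is mixed.
A is strictly dominated by C, so Row never plays it.
b1 is strictly dominated by b3 (it gives Row strictly more in every row), so Column never plays it.
On the remaining 2×2 (B, C vs b2, b3):
Let Row play B with probability p. Expected payoff against b2: (-4)p + 2(1−p) = −6p + 2; against b3: 3p + (-5)(1−p) = 8p − 5.
Setting these equal: −6p + 2 = 8p − 5 ⇒ −14p = -7 ⇒ p = 1/2, and the value is (-6)·(1/2) + 2 = -1.
For Column: with q = P(b2), equating B's and C's payoffs gives −7q + 3 = 7q − 5 ⇒ q = 4/7.

-1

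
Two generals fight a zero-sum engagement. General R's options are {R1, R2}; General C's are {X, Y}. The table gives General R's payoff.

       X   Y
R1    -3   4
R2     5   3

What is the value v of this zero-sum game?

29/9

Row minima: R1 → -3, R2 → 3; maximin = 3.
Column maxima: X → 5, Y → 4; minimax = 4.
3 ≠ 4, so there is no saddle point; optimal play is mixed.
Let General R play R1 with probability p. Expected payoff against X: (-3)p + 5(1−p) = −8p + 5; against Y: 4p + 3(1−p) = p + 3.
Setting these equal: −8p + 5 = p + 3 ⇒ −9p = -2 ⇒ p = 2/9, and the value is (-8)·(2/9) + 5 = 29/9.
For General C: with q = P(X), equating R1's and R2's payoffs gives −7q + 4 = 2q + 3 ⇒ q = 1/9.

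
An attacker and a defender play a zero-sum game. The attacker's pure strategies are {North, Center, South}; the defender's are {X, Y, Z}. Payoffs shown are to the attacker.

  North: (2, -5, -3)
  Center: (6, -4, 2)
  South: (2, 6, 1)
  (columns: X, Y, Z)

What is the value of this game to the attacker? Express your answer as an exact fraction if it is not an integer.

16/11

Row minima: North → -5, Center → -4, South → 1; maximin = 1.
Column maxima: X → 6, Y → 6, Z → 2; minimax = 2.
1 ≠ 2, so there is no saddle point; optimal play is mixed.
North is strictly dominated by Center, so the attacker never plays it.
X is strictly dominated by Z (it gives the attacker strictly more in every row), so the defender never plays it.
On the remaining 2×2 (Center, South vs Y, Z):
Let the attacker play Center with probability p. Expected payoff against Y: (-4)p + 6(1−p) = −10p + 6; against Z: 2p + 1(1−p) = p + 1.
Setting these equal: −10p + 6 = p + 1 ⇒ −11p = -5 ⇒ p = 5/11, and the value is (-10)·(5/11) + 6 = 16/11.
For the defender: with q = P(Y), equating Center's and South's payoffs gives −6q + 2 = 5q + 1 ⇒ q = 1/11.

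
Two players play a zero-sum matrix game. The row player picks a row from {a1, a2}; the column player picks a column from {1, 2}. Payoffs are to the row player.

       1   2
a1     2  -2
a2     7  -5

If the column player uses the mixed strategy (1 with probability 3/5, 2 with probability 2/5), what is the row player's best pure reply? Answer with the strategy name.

Expected payoff of a1: (3/5)·2 + (2/5)·(-2) = 2/5.
Expected payoff of a2: (3/5)·7 + (2/5)·(-5) = 11/5.
The largest is 11/5, so the row player's best response is a2.

a2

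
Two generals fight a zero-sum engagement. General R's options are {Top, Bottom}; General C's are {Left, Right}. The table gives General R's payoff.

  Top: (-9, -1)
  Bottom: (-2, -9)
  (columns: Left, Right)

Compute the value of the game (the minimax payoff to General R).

Row minima: Top → -9, Bottom → -9; maximin = -9.
Column maxima: Left → -2, Right → -1; minimax = -2.
-9 ≠ -2, so there is no saddle point; optimal play is mixed.
Let General R play Top with probability p. Expected payoff against Left: (-9)p + (-2)(1−p) = −7p − 2; against Right: (-1)p + (-9)(1−p) = 8p − 9.
Setting these equal: −7p − 2 = 8p − 9 ⇒ −15p = -7 ⇒ p = 7/15, and the value is (-7)·(7/15) − 2 = -79/15.
For General C: with q = P(Left), equating Top's and Bottom's payoffs gives −8q − 1 = 7q − 9 ⇒ q = 8/15.

-79/15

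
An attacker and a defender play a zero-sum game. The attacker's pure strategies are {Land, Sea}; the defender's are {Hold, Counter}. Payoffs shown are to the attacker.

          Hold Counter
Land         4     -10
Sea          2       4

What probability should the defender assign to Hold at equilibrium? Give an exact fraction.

Row minima: Land → -10, Sea → 2; maximin = 2.
Column maxima: Hold → 4, Counter → 4; minimax = 4.
2 ≠ 4, so there is no saddle point; optimal play is mixed.
Let the attacker play Land with probability p. Expected payoff against Hold: 4p + 2(1−p) = 2p + 2; against Counter: (-10)p + 4(1−p) = −14p + 4.
Setting these equal: 2p + 2 = −14p + 4 ⇒ 16p = 2 ⇒ p = 1/8, and the value is (2)·(1/8) + 2 = 9/4.
For the defender: with q = P(Hold), equating Land's and Sea's payoffs gives 14q − 10 = −2q + 4 ⇒ q = 7/8.

7/8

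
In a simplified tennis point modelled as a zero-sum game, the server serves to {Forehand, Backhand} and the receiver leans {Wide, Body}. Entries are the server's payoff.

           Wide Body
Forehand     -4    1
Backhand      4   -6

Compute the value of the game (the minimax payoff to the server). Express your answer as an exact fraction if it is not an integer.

-4/3

Row minima: Forehand → -4, Backhand → -6; maximin = -4.
Column maxima: Wide → 4, Body → 1; minimax = 1.
-4 ≠ 1, so there is no saddle point; optimal play is mixed.
Let the server play Forehand with probability p. Expected payoff against Wide: (-4)p + 4(1−p) = −8p + 4; against Body: 1p + (-6)(1−p) = 7p − 6.
Setting these equal: −8p + 4 = 7p − 6 ⇒ −15p = -10 ⇒ p = 2/3, and the value is (-8)·(2/3) + 4 = -4/3.
For the receiver: with q = P(Wide), equating Forehand's and Backhand's payoffs gives −5q + 1 = 10q − 6 ⇒ q = 7/15.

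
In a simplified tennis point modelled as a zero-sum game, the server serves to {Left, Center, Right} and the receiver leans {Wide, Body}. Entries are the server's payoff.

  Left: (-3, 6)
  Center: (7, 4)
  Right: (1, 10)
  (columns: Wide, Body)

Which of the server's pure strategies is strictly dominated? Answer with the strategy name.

Left

Right gives a strictly higher payoff than Left against every column: 1 > -3, 10 > 6.
So Left is strictly dominated and the server never plays it.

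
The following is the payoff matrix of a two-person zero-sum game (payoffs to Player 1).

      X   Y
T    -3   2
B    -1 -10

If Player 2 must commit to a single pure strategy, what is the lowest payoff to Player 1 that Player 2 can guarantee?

Column maxima: X → -1, Y → 2.
The smallest of these is -1.

-1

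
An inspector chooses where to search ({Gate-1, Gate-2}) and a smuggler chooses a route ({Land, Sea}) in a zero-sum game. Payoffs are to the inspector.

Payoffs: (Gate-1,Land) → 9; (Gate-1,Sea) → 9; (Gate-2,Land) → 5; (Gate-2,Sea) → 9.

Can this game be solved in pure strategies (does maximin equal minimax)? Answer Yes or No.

Row minima: Gate-1 → 9, Gate-2 → 5; maximin = 9.
Column maxima: Land → 9, Sea → 9; minimax = 9.
maximin = minimax = 9, so a saddle point exists.

Yes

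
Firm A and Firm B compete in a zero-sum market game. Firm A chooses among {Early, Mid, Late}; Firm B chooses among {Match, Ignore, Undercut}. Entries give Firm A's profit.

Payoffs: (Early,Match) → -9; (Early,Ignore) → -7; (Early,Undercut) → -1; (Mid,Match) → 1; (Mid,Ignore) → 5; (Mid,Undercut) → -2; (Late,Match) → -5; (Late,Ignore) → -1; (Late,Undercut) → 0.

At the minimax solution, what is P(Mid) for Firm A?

5/8

Row minima: Early → -9, Mid → -2, Late → -5; maximin = -2.
Column maxima: Match → 1, Ignore → 5, Undercut → 0; minimax = 0.
-2 ≠ 0, so there is no saddle point; optimal play is mixed.
Early is strictly dominated by Late, so Firm A never plays it.
Ignore is strictly dominated by Match (it gives Firm A strictly more in every row), so Firm B never plays it.
On the remaining 2×2 (Mid, Late vs Match, Undercut):
Let Firm A play Mid with probability p. Expected payoff against Match: 1p + (-5)(1−p) = 6p − 5; against Undercut: (-2)p + 0(1−p) = −2p.
Setting these equal: 6p − 5 = −2p ⇒ 8p = 5 ⇒ p = 5/8, and the value is (6)·(5/8) − 5 = -5/4.
For Firm B: with q = P(Match), equating Mid's and Late's payoffs gives 3q − 2 = −5q ⇒ q = 1/4.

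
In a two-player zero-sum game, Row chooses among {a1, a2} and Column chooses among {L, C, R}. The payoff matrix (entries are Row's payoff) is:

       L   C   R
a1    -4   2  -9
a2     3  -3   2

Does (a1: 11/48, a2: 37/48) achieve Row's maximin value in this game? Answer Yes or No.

Against L this mix gives (11/48)·(-4) + (37/48)·3 = 67/48.
Against C this mix gives (11/48)·2 + (37/48)·(-3) = -89/48.
Against R this mix gives (11/48)·(-9) + (37/48)·2 = -25/48.
Column will play C, holding Row to -89/48. Shifting weight toward the row that does better against C would raise this floor (the equalizing mix achieves -23/16 against both C and R), so the proposed strategy is not optimal.

No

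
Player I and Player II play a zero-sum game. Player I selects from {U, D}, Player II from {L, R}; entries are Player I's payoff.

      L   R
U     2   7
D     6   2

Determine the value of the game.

Row minima: U → 2, D → 2; maximin = 2.
Column maxima: L → 6, R → 7; minimax = 6.
2 ≠ 6, so there is no saddle point; optimal play is mixed.
Let Player I play U with probability p. Expected payoff against L: 2p + 6(1−p) = −4p + 6; against R: 7p + 2(1−p) = 5p + 2.
Setting these equal: −4p + 6 = 5p + 2 ⇒ −9p = -4 ⇒ p = 4/9, and the value is (-4)·(4/9) + 6 = 38/9.
For Player II: with q = P(L), equating U's and D's payoffs gives −5q + 7 = 4q + 2 ⇒ q = 5/9.

38/9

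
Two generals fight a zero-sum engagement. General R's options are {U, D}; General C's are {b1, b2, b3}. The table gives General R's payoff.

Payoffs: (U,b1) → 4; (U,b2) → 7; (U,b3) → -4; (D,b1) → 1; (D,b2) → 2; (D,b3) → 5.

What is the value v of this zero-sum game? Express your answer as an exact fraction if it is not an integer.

2

Row minima: U → -4, D → 1; maximin = 1.
Column maxima: b1 → 4, b2 → 7, b3 → 5; minimax = 4.
1 ≠ 4, so there is no saddle point; optimal play is mixed.
b2 is strictly dominated by b1 (it gives General R strictly more in every row), so General C never plays it.
On the remaining 2×2 (U, D vs b1, b3):
Let General R play U with probability p. Expected payoff against b1: 4p + 1(1−p) = 3p + 1; against b3: (-4)p + 5(1−p) = −9p + 5.
Setting these equal: 3p + 1 = −9p + 5 ⇒ 12p = 4 ⇒ p = 1/3, and the value is (3)·(1/3) + 1 = 2.
For General C: with q = P(b1), equating U's and D's payoffs gives 8q − 4 = −4q + 5 ⇒ q = 3/4.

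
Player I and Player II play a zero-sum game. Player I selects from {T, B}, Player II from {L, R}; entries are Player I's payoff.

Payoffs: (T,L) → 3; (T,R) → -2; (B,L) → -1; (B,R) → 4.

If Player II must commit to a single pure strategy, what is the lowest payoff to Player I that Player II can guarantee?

3

Column maxima: L → 3, R → 4.
The smallest of these is 3.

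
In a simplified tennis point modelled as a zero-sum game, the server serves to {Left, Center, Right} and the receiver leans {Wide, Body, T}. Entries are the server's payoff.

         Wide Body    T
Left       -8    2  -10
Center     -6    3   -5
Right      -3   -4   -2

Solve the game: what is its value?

Row minima: Left → -10, Center → -6, Right → -4; maximin = -4.
Column maxima: Wide → -3, Body → 3, T → -2; minimax = -3.
-4 ≠ -3, so there is no saddle point; optimal play is mixed.
Left is strictly dominated by Center, so the server never plays it.
With Left eliminated, T is strictly dominated by Wide (it gives the server strictly more in every remaining row), so the receiver never plays it.
On the remaining 2×2 (Center, Right vs Wide, Body):
Let the server play Center with probability p. Expected payoff against Wide: (-6)p + (-3)(1−p) = −3p − 3; against Body: 3p + (-4)(1−p) = 7p − 4.
Setting these equal: −3p − 3 = 7p − 4 ⇒ −10p = -1 ⇒ p = 1/10, and the value is (-3)·(1/10) − 3 = -33/10.
For the receiver: with q = P(Wide), equating Center's and Right's payoffs gives −9q + 3 = q − 4 ⇒ q = 7/10.

-33/10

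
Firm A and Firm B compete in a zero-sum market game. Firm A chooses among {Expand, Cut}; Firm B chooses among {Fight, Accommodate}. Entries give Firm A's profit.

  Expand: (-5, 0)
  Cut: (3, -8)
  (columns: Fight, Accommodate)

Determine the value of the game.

Row minima: Expand → -5, Cut → -8; maximin = -5.
Column maxima: Fight → 3, Accommodate → 0; minimax = 0.
-5 ≠ 0, so there is no saddle point; optimal play is mixed.
Let Firm A play Expand with probability p. Expected payoff against Fight: (-5)p + 3(1−p) = −8p + 3; against Accommodate: 0p + (-8)(1−p) = 8p − 8.
Setting these equal: −8p + 3 = 8p − 8 ⇒ −16p = -11 ⇒ p = 11/16, and the value is (-8)·(11/16) + 3 = -5/2.
For Firm B: with q = P(Fight), equating Expand's and Cut's payoffs gives −5q = 11q − 8 ⇒ q = 1/2.

-5/2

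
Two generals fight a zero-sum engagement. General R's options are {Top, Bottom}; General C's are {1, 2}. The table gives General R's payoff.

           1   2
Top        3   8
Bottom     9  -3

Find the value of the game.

81/17

Row minima: Top → 3, Bottom → -3; maximin = 3.
Column maxima: 1 → 9, 2 → 8; minimax = 8.
3 ≠ 8, so there is no saddle point; optimal play is mixed.
Let General R play Top with probability p. Expected payoff against 1: 3p + 9(1−p) = −6p + 9; against 2: 8p + (-3)(1−p) = 11p − 3.
Setting these equal: −6p + 9 = 11p − 3 ⇒ −17p = -12 ⇒ p = 12/17, and the value is (-6)·(12/17) + 9 = 81/17.
For General C: with q = P(1), equating Top's and Bottom's payoffs gives −5q + 8 = 12q − 3 ⇒ q = 11/17.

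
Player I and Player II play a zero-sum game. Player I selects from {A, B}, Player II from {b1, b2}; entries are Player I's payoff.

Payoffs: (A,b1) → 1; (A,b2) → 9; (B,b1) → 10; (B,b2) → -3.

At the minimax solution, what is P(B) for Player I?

Row minima: A → 1, B → -3; maximin = 1.
Column maxima: b1 → 10, b2 → 9; minimax = 9.
1 ≠ 9, so there is no saddle point; optimal play is mixed.
Let Player I play A with probability p. Expected payoff against b1: 1p + 10(1−p) = −9p + 10; against b2: 9p + (-3)(1−p) = 12p − 3.
Setting these equal: −9p + 10 = 12p − 3 ⇒ −21p = -13 ⇒ p = 13/21, and the value is (-9)·(13/21) + 10 = 31/7.
For Player II: with q = P(b1), equating A's and B's payoffs gives −8q + 9 = 13q − 3 ⇒ q = 4/7.

8/21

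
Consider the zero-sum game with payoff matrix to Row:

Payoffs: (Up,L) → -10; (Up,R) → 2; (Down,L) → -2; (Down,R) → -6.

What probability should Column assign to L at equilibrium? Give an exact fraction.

Row minima: Up → -10, Down → -6; maximin = -6.
Column maxima: L → -2, R → 2; minimax = -2.
-6 ≠ -2, so there is no saddle point; optimal play is mixed.
Let Row play Up with probability p. Expected payoff against L: (-10)p + (-2)(1−p) = −8p − 2; against R: 2p + (-6)(1−p) = 8p − 6.
Setting these equal: −8p − 2 = 8p − 6 ⇒ −16p = -4 ⇒ p = 1/4, and the value is (-8)·(1/4) − 2 = -4.
For Column: with q = P(L), equating Up's and Down's payoffs gives −12q + 2 = 4q − 6 ⇒ q = 1/2.

1/2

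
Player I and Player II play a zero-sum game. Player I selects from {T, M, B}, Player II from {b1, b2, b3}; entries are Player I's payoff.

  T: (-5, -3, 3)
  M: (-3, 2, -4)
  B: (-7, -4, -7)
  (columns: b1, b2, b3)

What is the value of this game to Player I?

Row minima: T → -5, M → -4, B → -7; maximin = -4.
Column maxima: b1 → -3, b2 → 2, b3 → 3; minimax = -3.
-4 ≠ -3, so there is no saddle point; optimal play is mixed.
B is strictly dominated by T, so Player I never plays it.
b2 is strictly dominated by b1 (it gives Player I strictly more in every row), so Player II never plays it.
On the remaining 2×2 (T, M vs b1, b3):
Let Player I play T with probability p. Expected payoff against b1: (-5)p + (-3)(1−p) = −2p − 3; against b3: 3p + (-4)(1−p) = 7p − 4.
Setting these equal: −2p − 3 = 7p − 4 ⇒ −9p = -1 ⇒ p = 1/9, and the value is (-2)·(1/9) − 3 = -29/9.
For Player II: with q = P(b1), equating T's and M's payoffs gives −8q + 3 = q − 4 ⇒ q = 7/9.

-29/9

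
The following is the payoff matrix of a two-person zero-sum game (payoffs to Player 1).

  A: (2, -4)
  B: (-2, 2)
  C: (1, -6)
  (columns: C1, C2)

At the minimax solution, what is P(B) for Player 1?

3/5

Row minima: A → -4, B → -2, C → -6; maximin = -2.
Column maxima: C1 → 2, C2 → 2; minimax = 2.
-2 ≠ 2, so there is no saddle point; optimal play is mixed.
C is strictly dominated by A, so Player 1 never plays it.
On the remaining 2×2 (A, B vs C1, C2):
Let Player 1 play A with probability p. Expected payoff against C1: 2p + (-2)(1−p) = 4p − 2; against C2: (-4)p + 2(1−p) = −6p + 2.
Setting these equal: 4p − 2 = −6p + 2 ⇒ 10p = 4 ⇒ p = 2/5, and the value is (4)·(2/5) − 2 = -2/5.
For Player 2: with q = P(C1), equating A's and B's payoffs gives 6q − 4 = −4q + 2 ⇒ q = 3/5.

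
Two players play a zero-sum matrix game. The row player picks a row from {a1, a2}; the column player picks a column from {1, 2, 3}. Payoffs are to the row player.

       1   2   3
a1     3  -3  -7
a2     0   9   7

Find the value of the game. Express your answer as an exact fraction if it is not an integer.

21/17

Row minima: a1 → -7, a2 → 0; maximin = 0.
Column maxima: 1 → 3, 2 → 9, 3 → 7; minimax = 3.
0 ≠ 3, so there is no saddle point; optimal play is mixed.
2 is strictly dominated by 3 (it gives the row player strictly more in every row), so the column player never plays it.
On the remaining 2×2 (a1, a2 vs 1, 3):
Let the row player play a1 with probability p. Expected payoff against 1: 3p + 0(1−p) = 3p; against 3: (-7)p + 7(1−p) = −14p + 7.
Setting these equal: 3p = −14p + 7 ⇒ 17p = 7 ⇒ p = 7/17, and the value is (3)·(7/17) = 21/17.
For the column player: with q = P(1), equating a1's and a2's payoffs gives 10q − 7 = −7q + 7 ⇒ q = 14/17.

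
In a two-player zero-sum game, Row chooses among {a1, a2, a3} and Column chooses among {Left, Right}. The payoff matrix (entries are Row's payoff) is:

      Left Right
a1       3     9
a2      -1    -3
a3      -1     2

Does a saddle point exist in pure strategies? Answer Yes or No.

Yes

Row minima: a1 → 3, a2 → -3, a3 → -1; maximin = 3.
Column maxima: Left → 3, Right → 9; minimax = 3.
maximin = minimax = 3, so a saddle point exists.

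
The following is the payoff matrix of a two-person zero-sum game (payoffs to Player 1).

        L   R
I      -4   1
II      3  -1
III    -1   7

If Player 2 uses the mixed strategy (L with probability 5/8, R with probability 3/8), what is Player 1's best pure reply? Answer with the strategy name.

III

Expected payoff of I: (5/8)·(-4) + (3/8)·1 = -17/8.
Expected payoff of II: (5/8)·3 + (3/8)·(-1) = 3/2.
Expected payoff of III: (5/8)·(-1) + (3/8)·7 = 2.
The largest is 2, so Player 1's best response is III.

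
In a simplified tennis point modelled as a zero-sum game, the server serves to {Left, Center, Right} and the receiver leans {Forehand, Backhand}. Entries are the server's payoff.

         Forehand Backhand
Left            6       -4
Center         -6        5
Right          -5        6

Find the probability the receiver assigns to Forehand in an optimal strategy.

Row minima: Left → -4, Center → -6, Right → -5; maximin = -4.
Column maxima: Forehand → 6, Backhand → 6; minimax = 6.
-4 ≠ 6, so there is no saddle point; optimal play is mixed.
Center is strictly dominated by Right, so the server never plays it.
On the remaining 2×2 (Left, Right vs Forehand, Backhand):
Let the server play Left with probability p. Expected payoff against Forehand: 6p + (-5)(1−p) = 11p − 5; against Backhand: (-4)p + 6(1−p) = −10p + 6.
Setting these equal: 11p − 5 = −10p + 6 ⇒ 21p = 11 ⇒ p = 11/21, and the value is (11)·(11/21) − 5 = 16/21.
For the receiver: with q = P(Forehand), equating Left's and Right's payoffs gives 10q − 4 = −11q + 6 ⇒ q = 10/21.

10/21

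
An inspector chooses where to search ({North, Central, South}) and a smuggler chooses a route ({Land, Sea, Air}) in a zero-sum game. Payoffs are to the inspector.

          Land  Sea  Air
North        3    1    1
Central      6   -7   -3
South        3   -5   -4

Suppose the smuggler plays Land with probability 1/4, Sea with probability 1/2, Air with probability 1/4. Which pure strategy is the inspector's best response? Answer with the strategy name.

North

Expected payoff of North: (1/4)·3 + (1/2)·1 + (1/4)·1 = 3/2.
Expected payoff of Central: (1/4)·6 + (1/2)·(-7) + (1/4)·(-3) = -11/4.
Expected payoff of South: (1/4)·3 + (1/2)·(-5) + (1/4)·(-4) = -11/4.
The largest is 3/2, so the inspector's best response is North.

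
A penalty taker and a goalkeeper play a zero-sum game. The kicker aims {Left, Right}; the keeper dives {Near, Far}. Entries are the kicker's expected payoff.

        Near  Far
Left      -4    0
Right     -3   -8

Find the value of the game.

Row minima: Left → -4, Right → -8; maximin = -4.
Column maxima: Near → -3, Far → 0; minimax = -3.
-4 ≠ -3, so there is no saddle point; optimal play is mixed.
Let the kicker play Left with probability p. Expected payoff against Near: (-4)p + (-3)(1−p) = −p − 3; against Far: 0p + (-8)(1−p) = 8p − 8.
Setting these equal: −p − 3 = 8p − 8 ⇒ −9p = -5 ⇒ p = 5/9, and the value is (-1)·(5/9) − 3 = -32/9.
For the keeper: with q = P(Near), equating Left's and Right's payoffs gives −4q = 5q − 8 ⇒ q = 8/9.

-32/9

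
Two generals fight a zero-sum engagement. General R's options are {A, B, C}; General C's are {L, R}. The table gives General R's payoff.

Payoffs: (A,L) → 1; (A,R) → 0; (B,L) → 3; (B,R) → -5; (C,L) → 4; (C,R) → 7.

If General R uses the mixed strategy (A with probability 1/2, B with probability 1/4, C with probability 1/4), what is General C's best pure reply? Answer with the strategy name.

If General C plays L, General R's expected payoff is (1/2)·1 + (1/4)·3 + (1/4)·4 = 9/4.
If General C plays R, General R's expected payoff is (1/2)·0 + (1/4)·(-5) + (1/4)·7 = 1/2.
General C minimizes General R's payoff; the smallest is 1/2, so the best response is R.

R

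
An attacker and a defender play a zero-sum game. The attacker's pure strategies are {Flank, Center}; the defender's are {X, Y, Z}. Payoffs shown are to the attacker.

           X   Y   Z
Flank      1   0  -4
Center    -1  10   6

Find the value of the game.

Row minima: Flank → -4, Center → -1; maximin = -1.
Column maxima: X → 1, Y → 10, Z → 6; minimax = 1.
-1 ≠ 1, so there is no saddle point; optimal play is mixed.
Y is strictly dominated by Z (it gives the attacker strictly more in every row), so the defender never plays it.
On the remaining 2×2 (Flank, Center vs X, Z):
Let the attacker play Flank with probability p. Expected payoff against X: 1p + (-1)(1−p) = 2p − 1; against Z: (-4)p + 6(1−p) = −10p + 6.
Setting these equal: 2p − 1 = −10p + 6 ⇒ 12p = 7 ⇒ p = 7/12, and the value is (2)·(7/12) − 1 = 1/6.
For the defender: with q = P(X), equating Flank's and Center's payoffs gives 5q − 4 = −7q + 6 ⇒ q = 5/6.

1/6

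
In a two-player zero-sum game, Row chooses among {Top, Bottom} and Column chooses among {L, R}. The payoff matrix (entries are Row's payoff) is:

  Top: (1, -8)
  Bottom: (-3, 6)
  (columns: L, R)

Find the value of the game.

Row minima: Top → -8, Bottom → -3; maximin = -3.
Column maxima: L → 1, R → 6; minimax = 1.
-3 ≠ 1, so there is no saddle point; optimal play is mixed.
Let Row play Top with probability p. Expected payoff against L: 1p + (-3)(1−p) = 4p − 3; against R: (-8)p + 6(1−p) = −14p + 6.
Setting these equal: 4p − 3 = −14p + 6 ⇒ 18p = 9 ⇒ p = 1/2, and the value is (4)·(1/2) − 3 = -1.
For Column: with q = P(L), equating Top's and Bottom's payoffs gives 9q − 8 = −9q + 6 ⇒ q = 7/9.

-1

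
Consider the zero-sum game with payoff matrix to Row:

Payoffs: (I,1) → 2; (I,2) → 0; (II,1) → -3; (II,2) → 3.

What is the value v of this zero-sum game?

3/4

Row minima: I → 0, II → -3; maximin = 0.
Column maxima: 1 → 2, 2 → 3; minimax = 2.
0 ≠ 2, so there is no saddle point; optimal play is mixed.
Let Row play I with probability p. Expected payoff against 1: 2p + (-3)(1−p) = 5p − 3; against 2: 0p + 3(1−p) = −3p + 3.
Setting these equal: 5p − 3 = −3p + 3 ⇒ 8p = 6 ⇒ p = 3/4, and the value is (5)·(3/4) − 3 = 3/4.
For Column: with q = P(1), equating I's and II's payoffs gives 2q = −6q + 3 ⇒ q = 3/8.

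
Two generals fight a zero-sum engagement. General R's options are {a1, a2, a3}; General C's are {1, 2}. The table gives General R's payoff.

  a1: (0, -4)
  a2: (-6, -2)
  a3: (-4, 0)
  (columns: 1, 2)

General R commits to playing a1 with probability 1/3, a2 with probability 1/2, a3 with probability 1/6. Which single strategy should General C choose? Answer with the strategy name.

1

If General C plays 1, General R's expected payoff is (1/3)·0 + (1/2)·(-6) + (1/6)·(-4) = -11/3.
If General C plays 2, General R's expected payoff is (1/3)·(-4) + (1/2)·(-2) + (1/6)·0 = -7/3.
General C minimizes General R's payoff; the smallest is -11/3, so the best response is 1.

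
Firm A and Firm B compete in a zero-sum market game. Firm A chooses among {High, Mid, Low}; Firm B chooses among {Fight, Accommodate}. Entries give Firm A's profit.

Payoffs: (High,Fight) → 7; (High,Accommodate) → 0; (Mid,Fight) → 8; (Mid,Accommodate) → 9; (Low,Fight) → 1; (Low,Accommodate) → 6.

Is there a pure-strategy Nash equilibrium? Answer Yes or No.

Yes

Row minima: High → 0, Mid → 8, Low → 1; maximin = 8.
Column maxima: Fight → 8, Accommodate → 9; minimax = 8.
maximin = minimax = 8, so a saddle point exists.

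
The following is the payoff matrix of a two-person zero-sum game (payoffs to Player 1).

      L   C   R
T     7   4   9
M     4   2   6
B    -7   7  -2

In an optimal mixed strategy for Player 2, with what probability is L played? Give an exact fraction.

3/17

Row minima: T → 4, M → 2, B → -7; maximin = 4.
Column maxima: L → 7, C → 7, R → 9; minimax = 7.
4 ≠ 7, so there is no saddle point; optimal play is mixed.
M is strictly dominated by T, so Player 1 never plays it.
R is strictly dominated by L (it gives Player 1 strictly more in every row), so Player 2 never plays it.
On the remaining 2×2 (T, B vs L, C):
Let Player 1 play T with probability p. Expected payoff against L: 7p + (-7)(1−p) = 14p − 7; against C: 4p + 7(1−p) = −3p + 7.
Setting these equal: 14p − 7 = −3p + 7 ⇒ 17p = 14 ⇒ p = 14/17, and the value is (14)·(14/17) − 7 = 77/17.
For Player 2: with q = P(L), equating T's and B's payoffs gives 3q + 4 = −14q + 7 ⇒ q = 3/17.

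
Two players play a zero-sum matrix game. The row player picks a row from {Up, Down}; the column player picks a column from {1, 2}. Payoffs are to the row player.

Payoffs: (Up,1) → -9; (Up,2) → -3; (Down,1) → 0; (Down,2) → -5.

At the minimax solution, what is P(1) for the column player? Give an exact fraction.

2/11

Row minima: Up → -9, Down → -5; maximin = -5.
Column maxima: 1 → 0, 2 → -3; minimax = -3.
-5 ≠ -3, so there is no saddle point; optimal play is mixed.
Let the row player play Up with probability p. Expected payoff against 1: (-9)p + 0(1−p) = −9p; against 2: (-3)p + (-5)(1−p) = 2p − 5.
Setting these equal: −9p = 2p − 5 ⇒ −11p = -5 ⇒ p = 5/11, and the value is (-9)·(5/11) = -45/11.
For the column player: with q = P(1), equating Up's and Down's payoffs gives −6q − 3 = 5q − 5 ⇒ q = 2/11.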